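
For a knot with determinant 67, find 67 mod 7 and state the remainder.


Step 1: A knot is p-colorable if and only if p divides its determinant.
Step 2: Compute 67 mod 7.
67 = 9 * 7 + 4
Step 3: 67 mod 7 = 4
Step 4: The knot is 7-colorable: no

4


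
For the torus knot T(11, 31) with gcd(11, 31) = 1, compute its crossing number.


For a torus knot T(p, q) with gcd(p,q)=1,
the crossing number is min(p*(q-1), q*(p-1)).
p*(q-1) = 11*30 = 330
q*(p-1) = 31*10 = 310
min(330, 310) = 310

310


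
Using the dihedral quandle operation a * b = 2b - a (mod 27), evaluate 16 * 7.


16 * 7 = 2*7 - 16 mod 27
= 14 - 16 mod 27
= -2 mod 27 = 25

25


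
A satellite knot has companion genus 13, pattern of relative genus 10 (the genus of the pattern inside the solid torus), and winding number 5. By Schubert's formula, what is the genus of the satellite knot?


Schubert: g(satellite) = g_rel(pattern) + |winding| * g(companion),
where g_rel(pattern) is the genus of the pattern relative to the solid torus.
= 10 + 5 * 13
= 10 + 65 = 75

75


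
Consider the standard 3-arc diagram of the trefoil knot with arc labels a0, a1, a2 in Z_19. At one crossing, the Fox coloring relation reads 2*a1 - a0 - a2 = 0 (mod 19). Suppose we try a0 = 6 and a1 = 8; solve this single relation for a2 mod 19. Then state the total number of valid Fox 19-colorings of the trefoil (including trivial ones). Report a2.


Step 1: Apply the given crossing relation 2*a1 - a0 - a2 = 0 (mod 19).
  a2 = 2*a1 - a0 mod 19
  a2 = 2*8 - 6 mod 19
  a2 = 16 - 6 mod 19
  a2 = 10 mod 19 = 10
Step 2: The trefoil has determinant 3.
  Number of Fox p-colorings (p prime) is p^2 if p = 3, else p.
  Since 19 does not divide 3, only trivial (constant) colorings exist.
  (So the trial a0 = 6, a1 = 8 with a0 != a1 does NOT extend to a valid coloring of the whole trefoil: the other two crossing relations require 3*(a1 - a0) = 0 (mod 19), which fails.)
  Total colorings = 19
Step 3: a2 = 10, total Fox 19-colorings = 19

10


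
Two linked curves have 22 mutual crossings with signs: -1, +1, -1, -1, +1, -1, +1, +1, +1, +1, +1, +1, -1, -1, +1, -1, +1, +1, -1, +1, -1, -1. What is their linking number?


Step 1: Count positive crossings: 12
Step 2: Count negative crossings: 10
Step 3: Sum of signs = 12 - 10 = 2
Step 4: Linking number = sum/2 = 2/2 = 1

1


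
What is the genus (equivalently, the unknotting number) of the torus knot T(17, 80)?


For a torus knot T(p,q), both the unknotting number and genus equal (p-1)(q-1)/2.
= (17-1)(80-1)/2
= 16*79/2
= 1264/2 = 632

632


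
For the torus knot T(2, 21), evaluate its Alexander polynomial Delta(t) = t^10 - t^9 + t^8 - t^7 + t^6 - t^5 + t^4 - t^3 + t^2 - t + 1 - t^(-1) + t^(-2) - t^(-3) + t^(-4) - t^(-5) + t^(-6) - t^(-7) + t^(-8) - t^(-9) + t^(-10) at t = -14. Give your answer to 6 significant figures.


Substituting t = -14 into Delta(t) = t^10 - t^9 + t^8 - t^7 + t^6 - t^5 + t^4 - t^3 + t^2 - t + 1 - t^(-1) + t^(-2) - t^(-3) + t^(-4) - t^(-5) + t^(-6) - t^(-7) + t^(-8) - t^(-9) + t^(-10):
Term values: (289254654976) + (20661046784) + (1475789056) + (105413504) + (7529536) + (537824) + (38416) + (2744) + (196) + (14) + (1) + (0.0714286) + (0.00510204) + (0.000364431) + (2.60308e-05) + (1.85934e-06) + (1.3281e-07) + (9.48645e-09) + (6.77604e-10) + (4.84003e-11) + (3.45716e-12)
Sum = 3.115050131e+11
Rounded to 6 significant figures: 3.11505e+11

3.11505e+11


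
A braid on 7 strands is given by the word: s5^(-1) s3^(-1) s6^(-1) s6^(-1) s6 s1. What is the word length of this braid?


The word length counts the number of generators (including inverses).
Listing each generator: s5^(-1), s3^(-1), s6^(-1), s6^(-1), s6, s1
There are 6 generators in this braid word.

6


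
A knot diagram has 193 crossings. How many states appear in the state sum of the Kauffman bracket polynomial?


Each crossing contributes 2 choices (A-smoothing or B-smoothing).
Total states = 2^193 = 12554203470773361527671578846415332832204710888928069025792

12554203470773361527671578846415332832204710888928069025792


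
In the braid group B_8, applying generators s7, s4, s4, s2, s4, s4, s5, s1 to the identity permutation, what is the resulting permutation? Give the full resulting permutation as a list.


Starting with identity [1, 2, 3, 4, 5, 6, 7, 8].
Apply generators in sequence:
  After s7: [1, 2, 3, 4, 5, 6, 8, 7]
  After s4: [1, 2, 3, 5, 4, 6, 8, 7]
  After s4: [1, 2, 3, 4, 5, 6, 8, 7]
  After s2: [1, 3, 2, 4, 5, 6, 8, 7]
  After s4: [1, 3, 2, 5, 4, 6, 8, 7]
  After s4: [1, 3, 2, 4, 5, 6, 8, 7]
  After s5: [1, 3, 2, 4, 6, 5, 8, 7]
  After s1: [3, 1, 2, 4, 6, 5, 8, 7]
Final permutation: [3, 1, 2, 4, 6, 5, 8, 7]

[3, 1, 2, 4, 6, 5, 8, 7]


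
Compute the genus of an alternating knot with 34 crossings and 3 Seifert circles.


For alternating knots, g = (c - s + 1)/2.
= (34 - 3 + 1)/2
= 32/2 = 16

16


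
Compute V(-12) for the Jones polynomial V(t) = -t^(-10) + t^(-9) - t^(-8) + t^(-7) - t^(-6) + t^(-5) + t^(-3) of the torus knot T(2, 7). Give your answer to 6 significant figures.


Substituting t = -12 into V(t) = -t^(-10) + t^(-9) - t^(-8) + t^(-7) - t^(-6) + t^(-5) + t^(-3):
  (-)t^(-10) = -1.61506e-11
  (+)t^(-9) = -1.93807e-10
  (-)t^(-8) = -2.32568e-09
  (+)t^(-7) = -2.79082e-08
  (-)t^(-6) = -3.34898e-07
  (+)t^(-5) = -4.01878e-06
  (+)t^(-3) = -0.000578704
Sum = (-1.61506e-11) + (-1.93807e-10) + (-2.32568e-09) + (-2.79082e-08) + (-3.34898e-07) + (-4.01878e-06) + (-0.000578704)
= -0.0005830878212
Rounded to 6 significant figures: -0.000583088

-0.000583088


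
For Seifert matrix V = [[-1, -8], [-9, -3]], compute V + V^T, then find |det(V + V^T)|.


Step 1: Form V + V^T where V = [[-1, -8], [-9, -3]]
  V^T = [[-1, -9], [-8, -3]]
  V + V^T = [[-2, -17], [-17, -6]]
Step 2: det(V + V^T) = (-2)*(-6) - (-17)*(-17)
  = 12 - 289 = -277
Step 3: Knot determinant = |det(V + V^T)| = |-277| = 277

277


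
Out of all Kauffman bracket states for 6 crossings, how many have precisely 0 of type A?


We choose which 0 of 6 crossings get A-smoothings.
C(6, 0) = 6! / (0! * 6!)
= 1

1


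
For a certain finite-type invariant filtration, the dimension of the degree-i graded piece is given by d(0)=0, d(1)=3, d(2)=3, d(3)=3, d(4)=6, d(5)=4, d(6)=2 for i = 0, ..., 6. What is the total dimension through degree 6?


Total dimension = d(0) + d(1) + ... + d(6)
= 0 + 3 + 3 + 3 + 6 + 4 + 2
= 21

21


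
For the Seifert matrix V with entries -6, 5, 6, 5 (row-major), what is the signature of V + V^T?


Step 1: V + V^T = [[-12, 11], [11, 10]]
Step 2: trace = -2, det = -241
Step 3: Discriminant = (-2)^2 - 4*(-241) = 968
Step 4: Eigenvalues: 14.5563, -16.5563
Step 5: Signature = (# positive eigenvalues) - (# negative eigenvalues) = 0

0


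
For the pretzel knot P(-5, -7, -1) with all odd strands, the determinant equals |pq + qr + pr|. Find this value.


Step 1: Compute pq + qr + pr.
pq = (-5)*(-7) = 35
qr = (-7)*(-1) = 7
pr = (-5)*(-1) = 5
pq + qr + pr = 35 + 7 + 5 = 47
Step 2: Take absolute value.
det(P(-5,-7,-1)) = |47| = 47

47


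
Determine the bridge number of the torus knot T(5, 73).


The bridge number of T(p,q) is min(p,q).
min(5, 73) = 5

5


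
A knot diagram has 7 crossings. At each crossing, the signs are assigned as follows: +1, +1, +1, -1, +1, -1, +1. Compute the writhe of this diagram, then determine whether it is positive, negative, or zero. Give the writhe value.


Step 1: Count positive crossings (+1).
Positive crossings: 5
Step 2: Count negative crossings (-1).
Negative crossings: 2
Step 3: Writhe = (positive) - (negative)
w = 5 - 2 = 3
Step 4: |w| = 3, and w is positive

3


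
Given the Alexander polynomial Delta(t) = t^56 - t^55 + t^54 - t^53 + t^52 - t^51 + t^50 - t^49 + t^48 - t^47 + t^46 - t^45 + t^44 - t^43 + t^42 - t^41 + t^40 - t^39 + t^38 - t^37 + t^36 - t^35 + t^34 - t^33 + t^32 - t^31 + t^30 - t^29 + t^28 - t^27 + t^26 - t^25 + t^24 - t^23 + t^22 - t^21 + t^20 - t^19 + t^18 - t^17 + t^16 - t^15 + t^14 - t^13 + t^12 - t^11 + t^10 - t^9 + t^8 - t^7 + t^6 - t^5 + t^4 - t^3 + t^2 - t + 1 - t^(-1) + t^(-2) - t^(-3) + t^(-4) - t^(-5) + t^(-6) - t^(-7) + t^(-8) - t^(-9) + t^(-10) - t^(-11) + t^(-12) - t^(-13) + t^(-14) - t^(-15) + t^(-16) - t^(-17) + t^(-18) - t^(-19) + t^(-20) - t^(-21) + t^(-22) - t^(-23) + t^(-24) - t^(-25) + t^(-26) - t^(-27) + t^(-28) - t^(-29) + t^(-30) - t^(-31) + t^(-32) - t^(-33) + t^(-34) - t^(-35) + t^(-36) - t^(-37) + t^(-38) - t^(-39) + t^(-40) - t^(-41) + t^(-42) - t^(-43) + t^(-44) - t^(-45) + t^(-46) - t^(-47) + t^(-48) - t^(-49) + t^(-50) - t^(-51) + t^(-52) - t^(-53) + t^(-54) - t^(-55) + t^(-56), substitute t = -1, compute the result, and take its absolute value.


Step 1: The polynomial has 113 terms with alternating signs, exponents from 56 down to -56.
Step 2: Substitute t = -1. The i-th term has coefficient (-1)^i and exponent (m-i),
  so its value is (-1)^i * (-1)^(m-i) = (-1)^m = 1 for every i.
Step 3: All 113 terms equal 1, so Delta(-1) = 113 * (1) = 113
Step 4: |Delta(-1)| = 113

113


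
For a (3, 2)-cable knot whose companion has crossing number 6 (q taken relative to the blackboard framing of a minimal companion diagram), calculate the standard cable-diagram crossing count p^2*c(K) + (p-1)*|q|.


Step 1: Each of the c(K) crossings of the companion diagram becomes p*p = p^2 crossings among the p parallel strands, and each of the |q| twists s_1 s_2 ... s_(p-1) adds (p-1) crossings.
  Crossings = p^2 * c(K) + (p-1)*|q|
Step 2: = 3^2 * 6 + (3-1)*2
Step 3: = 9*6 + 2*2
Step 4: = 54 + 4 = 58

58


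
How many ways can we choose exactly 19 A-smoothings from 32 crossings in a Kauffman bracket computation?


We choose which 19 of 32 crossings get A-smoothings.
C(32, 19) = 32! / (19! * 13!)
= 347373600

347373600


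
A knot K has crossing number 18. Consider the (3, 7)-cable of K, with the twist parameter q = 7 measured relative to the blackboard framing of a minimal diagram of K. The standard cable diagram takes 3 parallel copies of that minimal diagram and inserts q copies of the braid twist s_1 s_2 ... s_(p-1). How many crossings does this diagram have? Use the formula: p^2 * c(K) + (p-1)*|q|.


Step 1: Each of the c(K) crossings of the companion diagram becomes p*p = p^2 crossings among the p parallel strands, and each of the |q| twists s_1 s_2 ... s_(p-1) adds (p-1) crossings.
  Crossings = p^2 * c(K) + (p-1)*|q|
Step 2: = 3^2 * 18 + (3-1)*7
Step 3: = 9*18 + 2*7
Step 4: = 162 + 14 = 176

176


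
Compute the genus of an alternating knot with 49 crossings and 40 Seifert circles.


For alternating knots, g = (c - s + 1)/2.
= (49 - 40 + 1)/2
= 10/2 = 5

5


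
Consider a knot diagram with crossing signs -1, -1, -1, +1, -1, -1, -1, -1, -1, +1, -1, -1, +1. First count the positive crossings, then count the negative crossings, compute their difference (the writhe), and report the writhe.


Step 1: Count positive crossings (+1).
Positive crossings: 3
Step 2: Count negative crossings (-1).
Negative crossings: 10
Step 3: Writhe = (positive) - (negative)
w = 3 - 10 = -7
Step 4: |w| = 7, and w is negative

-7


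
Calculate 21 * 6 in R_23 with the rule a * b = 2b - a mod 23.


21 * 6 = 2*6 - 21 mod 23
= 12 - 21 mod 23
= -9 mod 23 = 14

14


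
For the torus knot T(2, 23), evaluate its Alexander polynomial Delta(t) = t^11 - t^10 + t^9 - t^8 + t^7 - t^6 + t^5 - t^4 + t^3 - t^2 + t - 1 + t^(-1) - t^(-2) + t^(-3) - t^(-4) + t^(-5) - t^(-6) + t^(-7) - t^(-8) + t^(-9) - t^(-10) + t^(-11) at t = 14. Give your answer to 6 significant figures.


Substituting t = 14 into Delta(t) = t^11 - t^10 + t^9 - t^8 + t^7 - t^6 + t^5 - t^4 + t^3 - t^2 + t - 1 + t^(-1) - t^(-2) + t^(-3) - t^(-4) + t^(-5) - t^(-6) + t^(-7) - t^(-8) + t^(-9) - t^(-10) + t^(-11):
Term values: (4049565169664) + (-289254654976) + (20661046784) + (-1475789056) + (105413504) + (-7529536) + (537824) + (-38416) + (2744) + (-196) + (14) + (-1) + (0.0714286) + (-0.00510204) + (0.000364431) + (-2.60308e-05) + (1.85934e-06) + (-1.3281e-07) + (9.48645e-09) + (-6.77604e-10) + (4.84003e-11) + (-3.45716e-12) + (2.4694e-13)
Sum = 3.779594158e+12
Rounded to 6 significant figures: 3.77959e+12

3.77959e+12


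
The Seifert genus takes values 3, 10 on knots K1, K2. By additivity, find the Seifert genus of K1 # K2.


The Seifert genus is additive under connected sum.
Seifert genus(K1 # K2) = (3) + (10)
= 13

13


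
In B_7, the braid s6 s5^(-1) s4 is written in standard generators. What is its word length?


The word length counts the number of generators (including inverses).
Listing each generator: s6, s5^(-1), s4
There are 3 generators in this braid word.

3


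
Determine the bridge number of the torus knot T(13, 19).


The bridge number of T(p,q) is min(p,q).
min(13, 19) = 13

13


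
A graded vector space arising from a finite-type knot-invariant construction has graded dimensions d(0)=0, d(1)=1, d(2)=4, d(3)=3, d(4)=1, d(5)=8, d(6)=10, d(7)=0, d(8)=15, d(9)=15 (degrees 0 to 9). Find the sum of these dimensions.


Total dimension = d(0) + d(1) + ... + d(9)
= 0 + 1 + 4 + 3 + 1 + 8 + 10 + 0 + 15 + 15
= 57

57


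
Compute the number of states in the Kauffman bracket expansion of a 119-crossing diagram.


Each crossing contributes 2 choices (A-smoothing or B-smoothing).
Total states = 2^119 = 664613997892457936451903530140172288

664613997892457936451903530140172288


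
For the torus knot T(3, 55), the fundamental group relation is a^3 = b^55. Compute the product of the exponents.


The relation is a^3 = b^55.
Product of exponents = 3 * 55
= 165

165


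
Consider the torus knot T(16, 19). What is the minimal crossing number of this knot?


For a torus knot T(p, q) with gcd(p,q)=1,
the crossing number is min(p*(q-1), q*(p-1)).
p*(q-1) = 16*18 = 288
q*(p-1) = 19*15 = 285
min(288, 285) = 285

285


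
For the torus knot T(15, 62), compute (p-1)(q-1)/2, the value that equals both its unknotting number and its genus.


For a torus knot T(p,q), both the unknotting number and genus equal (p-1)(q-1)/2.
= (15-1)(62-1)/2
= 14*61/2
= 854/2 = 427

427


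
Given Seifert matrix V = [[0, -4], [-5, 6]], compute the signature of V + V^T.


Step 1: V + V^T = [[0, -9], [-9, 12]]
Step 2: trace = 12, det = -81
Step 3: Discriminant = 12^2 - 4*(-81) = 468
Step 4: Eigenvalues: 16.8167, -4.81665
Step 5: Signature = (# positive eigenvalues) - (# negative eigenvalues) = 0

0


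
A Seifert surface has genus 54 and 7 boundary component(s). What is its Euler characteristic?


chi = 2 - 2g - b
= 2 - 2*54 - 7
= 2 - 108 - 7 = -113

-113


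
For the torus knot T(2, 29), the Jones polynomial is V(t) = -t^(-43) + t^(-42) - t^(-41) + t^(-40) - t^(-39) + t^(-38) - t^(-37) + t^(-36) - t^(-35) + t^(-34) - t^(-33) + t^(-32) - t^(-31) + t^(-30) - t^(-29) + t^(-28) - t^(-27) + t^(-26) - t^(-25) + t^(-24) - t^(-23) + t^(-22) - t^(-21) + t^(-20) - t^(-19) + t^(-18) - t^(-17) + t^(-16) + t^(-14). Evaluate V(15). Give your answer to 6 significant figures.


Substituting t = 15 into V(t) = -t^(-43) + t^(-42) - t^(-41) + t^(-40) - t^(-39) + t^(-38) - t^(-37) + t^(-36) - t^(-35) + t^(-34) - t^(-33) + t^(-32) - t^(-31) + t^(-30) - t^(-29) + t^(-28) - t^(-27) + t^(-26) - t^(-25) + t^(-24) - t^(-23) + t^(-22) - t^(-21) + t^(-20) - t^(-19) + t^(-18) - t^(-17) + t^(-16) + t^(-14):
  (-)t^(-43) = -2.67964e-51
  (+)t^(-42) = 4.01945e-50
  (-)t^(-41) = -6.02918e-49
  (+)t^(-40) = 9.04377e-48
  (-)t^(-39) = -1.35657e-46
  (+)t^(-38) = 2.03485e-45
  (-)t^(-37) = -3.05227e-44
  (+)t^(-36) = 4.57841e-43
  (-)t^(-35) = -6.86761e-42
  (+)t^(-34) = 1.03014e-40
  (-)t^(-33) = -1.54521e-39
  (+)t^(-32) = 2.31782e-38
  (-)t^(-31) = -3.47673e-37
  (+)t^(-30) = 5.2151e-36
  (-)t^(-29) = -7.82264e-35
  (+)t^(-28) = 1.1734e-33
  (-)t^(-27) = -1.76009e-32
  (+)t^(-26) = 2.64014e-31
  (-)t^(-25) = -3.96021e-30
  (+)t^(-24) = 5.94032e-29
  (-)t^(-23) = -8.91048e-28
  (+)t^(-22) = 1.33657e-26
  (-)t^(-21) = -2.00486e-25
  (+)t^(-20) = 3.00729e-24
  (-)t^(-19) = -4.51093e-23
  (+)t^(-18) = 6.76639e-22
  (-)t^(-17) = -1.01496e-20
  (+)t^(-16) = 1.52244e-19
  (+)t^(-14) = 3.42549e-17
Sum = (-2.67964e-51) + (4.01945e-50) + (-6.02918e-49) + (9.04377e-48) + (-1.35657e-46) + (2.03485e-45) + (-3.05227e-44) + (4.57841e-43) + (-6.86761e-42) + (1.03014e-40) + (-1.54521e-39) + (2.31782e-38) + (-3.47673e-37) + (5.2151e-36) + (-7.82264e-35) + (1.1734e-33) + (-1.76009e-32) + (2.64014e-31) + (-3.96021e-30) + (5.94032e-29) + (-8.91048e-28) + (1.33657e-26) + (-2.00486e-25) + (3.00729e-24) + (-4.51093e-23) + (6.76639e-22) + (-1.01496e-20) + (1.52244e-19) + (3.42549e-17)
= 3.439760255e-17
Rounded to 6 significant figures: 3.43976e-17

3.43976e-17


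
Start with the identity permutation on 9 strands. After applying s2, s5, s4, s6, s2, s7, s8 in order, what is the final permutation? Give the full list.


Starting with identity [1, 2, 3, 4, 5, 6, 7, 8, 9].
Apply generators in sequence:
  After s2: [1, 3, 2, 4, 5, 6, 7, 8, 9]
  After s5: [1, 3, 2, 4, 6, 5, 7, 8, 9]
  After s4: [1, 3, 2, 6, 4, 5, 7, 8, 9]
  After s6: [1, 3, 2, 6, 4, 7, 5, 8, 9]
  After s2: [1, 2, 3, 6, 4, 7, 5, 8, 9]
  After s7: [1, 2, 3, 6, 4, 7, 8, 5, 9]
  After s8: [1, 2, 3, 6, 4, 7, 8, 9, 5]
Final permutation: [1, 2, 3, 6, 4, 7, 8, 9, 5]

[1, 2, 3, 6, 4, 7, 8, 9, 5]


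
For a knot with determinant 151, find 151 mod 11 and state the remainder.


Step 1: A knot is p-colorable if and only if p divides its determinant.
Step 2: Compute 151 mod 11.
151 = 13 * 11 + 8
Step 3: 151 mod 11 = 8
Step 4: The knot is 11-colorable: no

8


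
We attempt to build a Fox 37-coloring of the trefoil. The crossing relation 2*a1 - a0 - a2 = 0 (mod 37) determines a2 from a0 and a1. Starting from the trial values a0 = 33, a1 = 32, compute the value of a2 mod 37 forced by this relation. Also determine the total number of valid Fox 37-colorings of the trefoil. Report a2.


Step 1: Apply the given crossing relation 2*a1 - a0 - a2 = 0 (mod 37).
  a2 = 2*a1 - a0 mod 37
  a2 = 2*32 - 33 mod 37
  a2 = 64 - 33 mod 37
  a2 = 31 mod 37 = 31
Step 2: The trefoil has determinant 3.
  Number of Fox p-colorings (p prime) is p^2 if p = 3, else p.
  Since 37 does not divide 3, only trivial (constant) colorings exist.
  (So the trial a0 = 33, a1 = 32 with a0 != a1 does NOT extend to a valid coloring of the whole trefoil: the other two crossing relations require 3*(a1 - a0) = 0 (mod 37), which fails.)
  Total colorings = 37
Step 3: a2 = 31, total Fox 37-colorings = 37

31


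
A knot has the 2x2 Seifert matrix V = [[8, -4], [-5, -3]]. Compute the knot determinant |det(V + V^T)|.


Step 1: Form V + V^T where V = [[8, -4], [-5, -3]]
  V^T = [[8, -5], [-4, -3]]
  V + V^T = [[16, -9], [-9, -6]]
Step 2: det(V + V^T) = 16*(-6) - (-9)*(-9)
  = -96 - 81 = -177
Step 3: Knot determinant = |det(V + V^T)| = |-177| = 177

177


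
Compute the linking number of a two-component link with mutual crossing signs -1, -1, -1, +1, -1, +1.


Step 1: Count positive crossings: 2
Step 2: Count negative crossings: 4
Step 3: Sum of signs = 2 - 4 = -2
Step 4: Linking number = sum/2 = -2/2 = -1

-1


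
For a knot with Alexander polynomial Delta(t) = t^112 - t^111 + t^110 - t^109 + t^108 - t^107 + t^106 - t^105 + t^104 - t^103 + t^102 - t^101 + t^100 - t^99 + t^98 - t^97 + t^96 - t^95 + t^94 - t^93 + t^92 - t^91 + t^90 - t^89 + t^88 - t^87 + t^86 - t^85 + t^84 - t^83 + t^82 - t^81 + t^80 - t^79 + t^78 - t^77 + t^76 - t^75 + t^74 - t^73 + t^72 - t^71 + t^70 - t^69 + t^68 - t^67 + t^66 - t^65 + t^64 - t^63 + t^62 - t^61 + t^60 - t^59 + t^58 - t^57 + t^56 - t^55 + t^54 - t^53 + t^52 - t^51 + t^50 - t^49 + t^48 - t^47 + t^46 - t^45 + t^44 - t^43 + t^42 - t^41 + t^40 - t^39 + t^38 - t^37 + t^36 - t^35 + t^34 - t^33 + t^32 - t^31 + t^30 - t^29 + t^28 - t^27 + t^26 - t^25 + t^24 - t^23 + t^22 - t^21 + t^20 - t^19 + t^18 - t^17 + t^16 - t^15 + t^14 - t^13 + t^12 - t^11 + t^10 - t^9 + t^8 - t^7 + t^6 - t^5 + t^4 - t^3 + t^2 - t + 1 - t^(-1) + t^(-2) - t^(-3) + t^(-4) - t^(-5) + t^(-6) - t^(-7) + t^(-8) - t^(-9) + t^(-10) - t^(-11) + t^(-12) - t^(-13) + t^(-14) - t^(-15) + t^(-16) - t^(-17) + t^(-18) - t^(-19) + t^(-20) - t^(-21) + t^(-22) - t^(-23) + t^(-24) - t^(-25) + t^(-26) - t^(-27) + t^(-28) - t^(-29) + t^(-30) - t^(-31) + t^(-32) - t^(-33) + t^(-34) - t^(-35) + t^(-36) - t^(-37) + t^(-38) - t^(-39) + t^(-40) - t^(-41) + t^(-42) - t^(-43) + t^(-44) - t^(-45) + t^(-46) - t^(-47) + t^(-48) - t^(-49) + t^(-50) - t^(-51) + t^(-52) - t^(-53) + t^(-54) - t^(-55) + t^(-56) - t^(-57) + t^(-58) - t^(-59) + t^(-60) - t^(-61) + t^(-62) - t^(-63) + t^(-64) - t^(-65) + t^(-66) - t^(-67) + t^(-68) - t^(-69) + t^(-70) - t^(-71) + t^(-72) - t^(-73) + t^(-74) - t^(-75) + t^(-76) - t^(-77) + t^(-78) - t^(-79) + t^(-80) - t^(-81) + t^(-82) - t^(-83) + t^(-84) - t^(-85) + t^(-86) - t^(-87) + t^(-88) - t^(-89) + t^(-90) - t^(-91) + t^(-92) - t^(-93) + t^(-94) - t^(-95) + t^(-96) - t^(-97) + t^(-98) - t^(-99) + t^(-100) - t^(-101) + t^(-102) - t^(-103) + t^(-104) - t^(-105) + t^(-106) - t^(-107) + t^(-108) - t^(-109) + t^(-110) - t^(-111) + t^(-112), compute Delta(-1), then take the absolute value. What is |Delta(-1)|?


Step 1: The polynomial has 225 terms with alternating signs, exponents from 112 down to -112.
Step 2: Substitute t = -1. The i-th term has coefficient (-1)^i and exponent (m-i),
  so its value is (-1)^i * (-1)^(m-i) = (-1)^m = 1 for every i.
Step 3: All 225 terms equal 1, so Delta(-1) = 225 * (1) = 225
Step 4: |Delta(-1)| = 225

225


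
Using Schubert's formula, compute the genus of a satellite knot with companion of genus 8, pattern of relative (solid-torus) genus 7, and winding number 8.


Schubert: g(satellite) = g_rel(pattern) + |winding| * g(companion),
where g_rel(pattern) is the genus of the pattern relative to the solid torus.
= 7 + 8 * 8
= 7 + 64 = 71

71


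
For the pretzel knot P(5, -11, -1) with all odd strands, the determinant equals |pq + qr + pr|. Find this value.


Step 1: Compute pq + qr + pr.
pq = 5*(-11) = -55
qr = (-11)*(-1) = 11
pr = 5*(-1) = -5
pq + qr + pr = -55 + 11 + (-5) = -49
Step 2: Take absolute value.
det(P(5,-11,-1)) = |-49| = 49

49


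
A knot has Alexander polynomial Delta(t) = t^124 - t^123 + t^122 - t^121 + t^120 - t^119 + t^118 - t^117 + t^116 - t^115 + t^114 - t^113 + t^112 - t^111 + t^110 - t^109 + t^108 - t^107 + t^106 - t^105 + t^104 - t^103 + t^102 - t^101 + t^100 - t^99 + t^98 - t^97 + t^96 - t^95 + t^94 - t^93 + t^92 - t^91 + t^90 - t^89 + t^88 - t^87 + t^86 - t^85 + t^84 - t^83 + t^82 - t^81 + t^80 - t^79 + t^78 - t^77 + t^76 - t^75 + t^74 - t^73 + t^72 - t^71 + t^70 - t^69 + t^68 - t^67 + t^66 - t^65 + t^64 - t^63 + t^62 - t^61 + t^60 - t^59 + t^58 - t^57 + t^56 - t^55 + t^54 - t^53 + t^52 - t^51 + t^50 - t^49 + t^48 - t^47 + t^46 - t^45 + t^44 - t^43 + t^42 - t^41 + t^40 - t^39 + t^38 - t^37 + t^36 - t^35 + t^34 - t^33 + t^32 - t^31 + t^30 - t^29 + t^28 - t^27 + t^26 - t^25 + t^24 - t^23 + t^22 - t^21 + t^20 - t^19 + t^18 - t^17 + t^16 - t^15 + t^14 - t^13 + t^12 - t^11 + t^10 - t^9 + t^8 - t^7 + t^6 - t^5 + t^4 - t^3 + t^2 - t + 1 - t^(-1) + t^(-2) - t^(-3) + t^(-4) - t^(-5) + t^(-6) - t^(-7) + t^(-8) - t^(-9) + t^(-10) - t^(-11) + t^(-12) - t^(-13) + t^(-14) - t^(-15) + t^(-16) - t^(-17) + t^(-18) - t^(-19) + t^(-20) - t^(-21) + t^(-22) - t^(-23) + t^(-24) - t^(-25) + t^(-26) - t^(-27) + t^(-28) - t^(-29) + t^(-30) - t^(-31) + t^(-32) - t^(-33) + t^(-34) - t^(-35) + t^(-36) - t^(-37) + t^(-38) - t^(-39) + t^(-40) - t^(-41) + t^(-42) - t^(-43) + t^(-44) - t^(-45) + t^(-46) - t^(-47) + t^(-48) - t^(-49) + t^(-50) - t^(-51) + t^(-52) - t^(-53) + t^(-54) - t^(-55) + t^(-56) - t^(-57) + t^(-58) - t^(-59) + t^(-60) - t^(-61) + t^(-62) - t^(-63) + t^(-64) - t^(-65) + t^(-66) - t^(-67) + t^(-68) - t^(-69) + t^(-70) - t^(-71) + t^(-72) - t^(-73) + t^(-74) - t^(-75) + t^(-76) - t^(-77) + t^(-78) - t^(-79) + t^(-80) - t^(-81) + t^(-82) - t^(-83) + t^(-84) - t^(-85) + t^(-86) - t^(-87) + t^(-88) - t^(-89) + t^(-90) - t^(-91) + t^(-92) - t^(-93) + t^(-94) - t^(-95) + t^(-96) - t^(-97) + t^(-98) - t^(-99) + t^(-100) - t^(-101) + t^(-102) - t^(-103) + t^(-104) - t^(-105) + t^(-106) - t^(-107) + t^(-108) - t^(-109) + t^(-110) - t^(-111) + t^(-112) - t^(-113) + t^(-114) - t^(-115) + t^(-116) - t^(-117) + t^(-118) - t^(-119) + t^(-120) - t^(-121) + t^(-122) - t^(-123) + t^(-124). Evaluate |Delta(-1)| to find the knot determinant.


Step 1: The polynomial has 249 terms with alternating signs, exponents from 124 down to -124.
Step 2: Substitute t = -1. The i-th term has coefficient (-1)^i and exponent (m-i),
  so its value is (-1)^i * (-1)^(m-i) = (-1)^m = 1 for every i.
Step 3: All 249 terms equal 1, so Delta(-1) = 249 * (1) = 249
Step 4: |Delta(-1)| = 249

249


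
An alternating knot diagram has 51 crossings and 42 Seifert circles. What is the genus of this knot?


For alternating knots, g = (c - s + 1)/2.
= (51 - 42 + 1)/2
= 10/2 = 5

5


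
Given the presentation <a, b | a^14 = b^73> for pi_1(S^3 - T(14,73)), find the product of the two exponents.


The relation is a^14 = b^73.
Product of exponents = 14 * 73
= 1022

1022


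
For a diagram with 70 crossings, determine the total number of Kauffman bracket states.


Each crossing contributes 2 choices (A-smoothing or B-smoothing).
Total states = 2^70 = 1180591620717411303424

1180591620717411303424


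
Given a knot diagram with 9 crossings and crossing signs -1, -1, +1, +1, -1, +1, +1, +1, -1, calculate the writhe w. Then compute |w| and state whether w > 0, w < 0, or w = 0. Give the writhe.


Step 1: Count positive crossings (+1).
Positive crossings: 5
Step 2: Count negative crossings (-1).
Negative crossings: 4
Step 3: Writhe = (positive) - (negative)
w = 5 - 4 = 1
Step 4: |w| = 1, and w is positive

1


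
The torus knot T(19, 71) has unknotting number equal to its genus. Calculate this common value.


For a torus knot T(p,q), both the unknotting number and genus equal (p-1)(q-1)/2.
= (19-1)(71-1)/2
= 18*70/2
= 1260/2 = 630

630


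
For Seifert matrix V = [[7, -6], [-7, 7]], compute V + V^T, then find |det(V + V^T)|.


Step 1: Form V + V^T where V = [[7, -6], [-7, 7]]
  V^T = [[7, -7], [-6, 7]]
  V + V^T = [[14, -13], [-13, 14]]
Step 2: det(V + V^T) = 14*14 - (-13)*(-13)
  = 196 - 169 = 27
Step 3: Knot determinant = |det(V + V^T)| = |27| = 27

27


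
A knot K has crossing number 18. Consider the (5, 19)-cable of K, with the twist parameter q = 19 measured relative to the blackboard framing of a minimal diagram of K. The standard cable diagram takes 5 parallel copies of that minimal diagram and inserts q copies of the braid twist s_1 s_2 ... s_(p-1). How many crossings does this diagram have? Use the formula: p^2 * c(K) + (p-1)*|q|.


Step 1: Each of the c(K) crossings of the companion diagram becomes p*p = p^2 crossings among the p parallel strands, and each of the |q| twists s_1 s_2 ... s_(p-1) adds (p-1) crossings.
  Crossings = p^2 * c(K) + (p-1)*|q|
Step 2: = 5^2 * 18 + (5-1)*19
Step 3: = 25*18 + 4*19
Step 4: = 450 + 76 = 526

526


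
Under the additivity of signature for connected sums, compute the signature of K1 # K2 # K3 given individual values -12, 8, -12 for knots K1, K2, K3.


The signature is additive under connected sum.
signature(K1 # K2 # K3) = (-12) + (8) + (-12)
= -16

-16


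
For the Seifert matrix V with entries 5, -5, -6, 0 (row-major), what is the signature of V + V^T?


Step 1: V + V^T = [[10, -11], [-11, 0]]
Step 2: trace = 10, det = -121
Step 3: Discriminant = 10^2 - 4*(-121) = 584
Step 4: Eigenvalues: 17.083, -7.08305
Step 5: Signature = (# positive eigenvalues) - (# negative eigenvalues) = 0

0


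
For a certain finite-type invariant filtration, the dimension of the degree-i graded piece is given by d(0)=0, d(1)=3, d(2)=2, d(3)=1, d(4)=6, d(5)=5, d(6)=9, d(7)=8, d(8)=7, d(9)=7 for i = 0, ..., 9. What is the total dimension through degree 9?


Total dimension = d(0) + d(1) + ... + d(9)
= 0 + 3 + 2 + 1 + 6 + 5 + 9 + 8 + 7 + 7
= 48

48


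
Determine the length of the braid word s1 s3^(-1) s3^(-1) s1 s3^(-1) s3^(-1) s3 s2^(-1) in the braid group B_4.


The word length counts the number of generators (including inverses).
Listing each generator: s1, s3^(-1), s3^(-1), s1, s3^(-1), s3^(-1), s3, s2^(-1)
There are 8 generators in this braid word.

8


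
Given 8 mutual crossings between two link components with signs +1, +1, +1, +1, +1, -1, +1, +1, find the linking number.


Step 1: Count positive crossings: 7
Step 2: Count negative crossings: 1
Step 3: Sum of signs = 7 - 1 = 6
Step 4: Linking number = sum/2 = 6/2 = 3

3


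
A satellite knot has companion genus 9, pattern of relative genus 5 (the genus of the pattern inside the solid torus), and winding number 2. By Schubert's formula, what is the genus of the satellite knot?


Schubert: g(satellite) = g_rel(pattern) + |winding| * g(companion),
where g_rel(pattern) is the genus of the pattern relative to the solid torus.
= 5 + 2 * 9
= 5 + 18 = 23

23


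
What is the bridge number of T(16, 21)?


The bridge number of T(p,q) is min(p,q).
min(16, 21) = 16

16


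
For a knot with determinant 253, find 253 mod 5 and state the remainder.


Step 1: A knot is p-colorable if and only if p divides its determinant.
Step 2: Compute 253 mod 5.
253 = 50 * 5 + 3
Step 3: 253 mod 5 = 3
Step 4: The knot is 5-colorable: no

3


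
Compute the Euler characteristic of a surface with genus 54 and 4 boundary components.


chi = 2 - 2g - b
= 2 - 2*54 - 4
= 2 - 108 - 4 = -110

-110


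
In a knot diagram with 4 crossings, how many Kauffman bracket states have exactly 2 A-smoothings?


We choose which 2 of 4 crossings get A-smoothings.
C(4, 2) = 4! / (2! * 2!)
= 6

6


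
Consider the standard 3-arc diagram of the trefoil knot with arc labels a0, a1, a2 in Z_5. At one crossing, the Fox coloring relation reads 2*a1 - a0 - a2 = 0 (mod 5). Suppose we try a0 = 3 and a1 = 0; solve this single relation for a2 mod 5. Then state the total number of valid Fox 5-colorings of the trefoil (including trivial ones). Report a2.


Step 1: Apply the given crossing relation 2*a1 - a0 - a2 = 0 (mod 5).
  a2 = 2*a1 - a0 mod 5
  a2 = 2*0 - 3 mod 5
  a2 = 0 - 3 mod 5
  a2 = -3 mod 5 = 2
Step 2: The trefoil has determinant 3.
  Number of Fox p-colorings (p prime) is p^2 if p = 3, else p.
  Since 5 does not divide 3, only trivial (constant) colorings exist.
  (So the trial a0 = 3, a1 = 0 with a0 != a1 does NOT extend to a valid coloring of the whole trefoil: the other two crossing relations require 3*(a1 - a0) = 0 (mod 5), which fails.)
  Total colorings = 5
Step 3: a2 = 2, total Fox 5-colorings = 5

2


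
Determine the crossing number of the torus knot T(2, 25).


For a torus knot T(p, q) with gcd(p,q)=1,
the crossing number is min(p*(q-1), q*(p-1)).
p*(q-1) = 2*24 = 48
q*(p-1) = 25*1 = 25
min(48, 25) = 25

25


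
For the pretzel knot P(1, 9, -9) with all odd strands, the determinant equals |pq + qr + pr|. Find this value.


Step 1: Compute pq + qr + pr.
pq = 1*9 = 9
qr = 9*(-9) = -81
pr = 1*(-9) = -9
pq + qr + pr = 9 + (-81) + (-9) = -81
Step 2: Take absolute value.
det(P(1,9,-9)) = |-81| = 81

81


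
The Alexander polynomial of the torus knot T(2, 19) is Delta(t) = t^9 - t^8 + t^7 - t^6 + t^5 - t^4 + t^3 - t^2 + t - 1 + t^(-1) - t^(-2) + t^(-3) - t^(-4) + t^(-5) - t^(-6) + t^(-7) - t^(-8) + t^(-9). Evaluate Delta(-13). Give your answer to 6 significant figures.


Substituting t = -13 into Delta(t) = t^9 - t^8 + t^7 - t^6 + t^5 - t^4 + t^3 - t^2 + t - 1 + t^(-1) - t^(-2) + t^(-3) - t^(-4) + t^(-5) - t^(-6) + t^(-7) - t^(-8) + t^(-9):
Term values: (-10604499373) + (-815730721) + (-62748517) + (-4826809) + (-371293) + (-28561) + (-2197) + (-169) + (-13) + (-1) + (-0.0769231) + (-0.00591716) + (-0.000455166) + (-3.50128e-05) + (-2.69329e-06) + (-2.07176e-07) + (-1.59366e-08) + (-1.22589e-09) + (-9.42996e-11)
Sum = -1.148820765e+10
Rounded to 6 significant figures: -1.14882e+10

-1.14882e+10


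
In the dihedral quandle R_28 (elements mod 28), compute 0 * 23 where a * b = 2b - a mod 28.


0 * 23 = 2*23 - 0 mod 28
= 46 - 0 mod 28
= 46 mod 28 = 18

18


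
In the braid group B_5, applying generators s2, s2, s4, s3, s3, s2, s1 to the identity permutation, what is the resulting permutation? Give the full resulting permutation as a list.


Starting with identity [1, 2, 3, 4, 5].
Apply generators in sequence:
  After s2: [1, 3, 2, 4, 5]
  After s2: [1, 2, 3, 4, 5]
  After s4: [1, 2, 3, 5, 4]
  After s3: [1, 2, 5, 3, 4]
  After s3: [1, 2, 3, 5, 4]
  After s2: [1, 3, 2, 5, 4]
  After s1: [3, 1, 2, 5, 4]
Final permutation: [3, 1, 2, 5, 4]

[3, 1, 2, 5, 4]


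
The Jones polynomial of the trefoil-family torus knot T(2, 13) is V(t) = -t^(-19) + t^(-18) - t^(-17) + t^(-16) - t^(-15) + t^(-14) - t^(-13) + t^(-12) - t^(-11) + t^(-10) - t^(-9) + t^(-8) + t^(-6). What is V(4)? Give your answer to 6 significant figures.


Substituting t = 4 into V(t) = -t^(-19) + t^(-18) - t^(-17) + t^(-16) - t^(-15) + t^(-14) - t^(-13) + t^(-12) - t^(-11) + t^(-10) - t^(-9) + t^(-8) + t^(-6):
  (-)t^(-19) = -3.63798e-12
  (+)t^(-18) = 1.45519e-11
  (-)t^(-17) = -5.82077e-11
  (+)t^(-16) = 2.32831e-10
  (-)t^(-15) = -9.31323e-10
  (+)t^(-14) = 3.72529e-09
  (-)t^(-13) = -1.49012e-08
  (+)t^(-12) = 5.96046e-08
  (-)t^(-11) = -2.38419e-07
  (+)t^(-10) = 9.53674e-07
  (-)t^(-9) = -3.8147e-06
  (+)t^(-8) = 1.52588e-05
  (+)t^(-6) = 0.000244141
Sum = (-3.63798e-12) + (1.45519e-11) + (-5.82077e-11) + (2.32831e-10) + (-9.31323e-10) + (3.72529e-09) + (-1.49012e-08) + (5.96046e-08) + (-2.38419e-07) + (9.53674e-07) + (-3.8147e-06) + (1.52588e-05) + (0.000244141)
= 0.0002563476555
Rounded to 6 significant figures: 0.000256348

0.000256348


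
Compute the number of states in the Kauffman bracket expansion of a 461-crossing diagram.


Each crossing contributes 2 choices (A-smoothing or B-smoothing).
Total states = 2^461 = 5954262829429611647380060634218533145425030026750509549825967711687797048224955787888157087447151129073766576998532529631515456541611261952

5954262829429611647380060634218533145425030026750509549825967711687797048224955787888157087447151129073766576998532529631515456541611261952


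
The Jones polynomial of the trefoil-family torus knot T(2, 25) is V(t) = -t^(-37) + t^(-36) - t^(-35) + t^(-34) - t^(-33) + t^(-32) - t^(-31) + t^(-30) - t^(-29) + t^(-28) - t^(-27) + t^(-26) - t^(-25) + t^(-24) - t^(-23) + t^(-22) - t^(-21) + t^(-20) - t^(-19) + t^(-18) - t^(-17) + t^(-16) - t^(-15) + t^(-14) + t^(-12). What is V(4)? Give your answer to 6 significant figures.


Substituting t = 4 into V(t) = -t^(-37) + t^(-36) - t^(-35) + t^(-34) - t^(-33) + t^(-32) - t^(-31) + t^(-30) - t^(-29) + t^(-28) - t^(-27) + t^(-26) - t^(-25) + t^(-24) - t^(-23) + t^(-22) - t^(-21) + t^(-20) - t^(-19) + t^(-18) - t^(-17) + t^(-16) - t^(-15) + t^(-14) + t^(-12):
  (-)t^(-37) = -5.29396e-23
  (+)t^(-36) = 2.11758e-22
  (-)t^(-35) = -8.47033e-22
  (+)t^(-34) = 3.38813e-21
  (-)t^(-33) = -1.35525e-20
  (+)t^(-32) = 5.42101e-20
  (-)t^(-31) = -2.1684e-19
  (+)t^(-30) = 8.67362e-19
  (-)t^(-29) = -3.46945e-18
  (+)t^(-28) = 1.38778e-17
  (-)t^(-27) = -5.55112e-17
  (+)t^(-26) = 2.22045e-16
  (-)t^(-25) = -8.88178e-16
  (+)t^(-24) = 3.55271e-15
  (-)t^(-23) = -1.42109e-14
  (+)t^(-22) = 5.68434e-14
  (-)t^(-21) = -2.27374e-13
  (+)t^(-20) = 9.09495e-13
  (-)t^(-19) = -3.63798e-12
  (+)t^(-18) = 1.45519e-11
  (-)t^(-17) = -5.82077e-11
  (+)t^(-16) = 2.32831e-10
  (-)t^(-15) = -9.31323e-10
  (+)t^(-14) = 3.72529e-09
  (+)t^(-12) = 5.96046e-08
Sum = (-5.29396e-23) + (2.11758e-22) + (-8.47033e-22) + (3.38813e-21) + (-1.35525e-20) + (5.42101e-20) + (-2.1684e-19) + (8.67362e-19) + (-3.46945e-18) + (1.38778e-17) + (-5.55112e-17) + (2.22045e-16) + (-8.88178e-16) + (3.55271e-15) + (-1.42109e-14) + (5.68434e-14) + (-2.27374e-13) + (9.09495e-13) + (-3.63798e-12) + (1.45519e-11) + (-5.82077e-11) + (2.32831e-10) + (-9.31323e-10) + (3.72529e-09) + (5.96046e-08)
= 6.258487701e-08
Rounded to 6 significant figures: 6.25849e-08

6.25849e-08


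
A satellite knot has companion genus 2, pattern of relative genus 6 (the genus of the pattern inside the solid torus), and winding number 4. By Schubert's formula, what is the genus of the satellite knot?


Schubert: g(satellite) = g_rel(pattern) + |winding| * g(companion),
where g_rel(pattern) is the genus of the pattern relative to the solid torus.
= 6 + 4 * 2
= 6 + 8 = 14

14


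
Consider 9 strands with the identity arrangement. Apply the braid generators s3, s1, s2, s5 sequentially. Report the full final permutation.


Starting with identity [1, 2, 3, 4, 5, 6, 7, 8, 9].
Apply generators in sequence:
  After s3: [1, 2, 4, 3, 5, 6, 7, 8, 9]
  After s1: [2, 1, 4, 3, 5, 6, 7, 8, 9]
  After s2: [2, 4, 1, 3, 5, 6, 7, 8, 9]
  After s5: [2, 4, 1, 3, 6, 5, 7, 8, 9]
Final permutation: [2, 4, 1, 3, 6, 5, 7, 8, 9]

[2, 4, 1, 3, 6, 5, 7, 8, 9]


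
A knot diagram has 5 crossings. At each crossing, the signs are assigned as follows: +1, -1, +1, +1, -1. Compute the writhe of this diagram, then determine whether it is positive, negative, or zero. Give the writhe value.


Step 1: Count positive crossings (+1).
Positive crossings: 3
Step 2: Count negative crossings (-1).
Negative crossings: 2
Step 3: Writhe = (positive) - (negative)
w = 3 - 2 = 1
Step 4: |w| = 1, and w is positive

1


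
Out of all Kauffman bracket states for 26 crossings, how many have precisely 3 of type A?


We choose which 3 of 26 crossings get A-smoothings.
C(26, 3) = 26! / (3! * 23!)
= 2600

2600


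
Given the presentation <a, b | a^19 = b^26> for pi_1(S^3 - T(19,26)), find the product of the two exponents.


The relation is a^19 = b^26.
Product of exponents = 19 * 26
= 494

494


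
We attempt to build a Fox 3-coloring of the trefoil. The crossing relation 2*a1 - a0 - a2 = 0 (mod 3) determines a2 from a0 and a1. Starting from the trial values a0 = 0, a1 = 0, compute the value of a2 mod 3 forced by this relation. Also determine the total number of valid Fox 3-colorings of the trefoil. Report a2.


Step 1: Apply the given crossing relation 2*a1 - a0 - a2 = 0 (mod 3).
  a2 = 2*a1 - a0 mod 3
  a2 = 2*0 - 0 mod 3
  a2 = 0 - 0 mod 3
  a2 = 0 mod 3 = 0
Step 2: The trefoil has determinant 3.
  Number of Fox p-colorings (p prime) is p^2 if p = 3, else p.
  Since p = 3 divides det = 3, the trefoil is 3-colorable.
  (Indeed for p = 3 any choice of a0, a1 extends to a valid coloring; the trial (a0, a1, a2) = (0, 0, 0) satisfies all three crossing relations.)
  Total colorings = 3^2 = 9
Step 3: a2 = 0, total Fox 3-colorings = 9

0


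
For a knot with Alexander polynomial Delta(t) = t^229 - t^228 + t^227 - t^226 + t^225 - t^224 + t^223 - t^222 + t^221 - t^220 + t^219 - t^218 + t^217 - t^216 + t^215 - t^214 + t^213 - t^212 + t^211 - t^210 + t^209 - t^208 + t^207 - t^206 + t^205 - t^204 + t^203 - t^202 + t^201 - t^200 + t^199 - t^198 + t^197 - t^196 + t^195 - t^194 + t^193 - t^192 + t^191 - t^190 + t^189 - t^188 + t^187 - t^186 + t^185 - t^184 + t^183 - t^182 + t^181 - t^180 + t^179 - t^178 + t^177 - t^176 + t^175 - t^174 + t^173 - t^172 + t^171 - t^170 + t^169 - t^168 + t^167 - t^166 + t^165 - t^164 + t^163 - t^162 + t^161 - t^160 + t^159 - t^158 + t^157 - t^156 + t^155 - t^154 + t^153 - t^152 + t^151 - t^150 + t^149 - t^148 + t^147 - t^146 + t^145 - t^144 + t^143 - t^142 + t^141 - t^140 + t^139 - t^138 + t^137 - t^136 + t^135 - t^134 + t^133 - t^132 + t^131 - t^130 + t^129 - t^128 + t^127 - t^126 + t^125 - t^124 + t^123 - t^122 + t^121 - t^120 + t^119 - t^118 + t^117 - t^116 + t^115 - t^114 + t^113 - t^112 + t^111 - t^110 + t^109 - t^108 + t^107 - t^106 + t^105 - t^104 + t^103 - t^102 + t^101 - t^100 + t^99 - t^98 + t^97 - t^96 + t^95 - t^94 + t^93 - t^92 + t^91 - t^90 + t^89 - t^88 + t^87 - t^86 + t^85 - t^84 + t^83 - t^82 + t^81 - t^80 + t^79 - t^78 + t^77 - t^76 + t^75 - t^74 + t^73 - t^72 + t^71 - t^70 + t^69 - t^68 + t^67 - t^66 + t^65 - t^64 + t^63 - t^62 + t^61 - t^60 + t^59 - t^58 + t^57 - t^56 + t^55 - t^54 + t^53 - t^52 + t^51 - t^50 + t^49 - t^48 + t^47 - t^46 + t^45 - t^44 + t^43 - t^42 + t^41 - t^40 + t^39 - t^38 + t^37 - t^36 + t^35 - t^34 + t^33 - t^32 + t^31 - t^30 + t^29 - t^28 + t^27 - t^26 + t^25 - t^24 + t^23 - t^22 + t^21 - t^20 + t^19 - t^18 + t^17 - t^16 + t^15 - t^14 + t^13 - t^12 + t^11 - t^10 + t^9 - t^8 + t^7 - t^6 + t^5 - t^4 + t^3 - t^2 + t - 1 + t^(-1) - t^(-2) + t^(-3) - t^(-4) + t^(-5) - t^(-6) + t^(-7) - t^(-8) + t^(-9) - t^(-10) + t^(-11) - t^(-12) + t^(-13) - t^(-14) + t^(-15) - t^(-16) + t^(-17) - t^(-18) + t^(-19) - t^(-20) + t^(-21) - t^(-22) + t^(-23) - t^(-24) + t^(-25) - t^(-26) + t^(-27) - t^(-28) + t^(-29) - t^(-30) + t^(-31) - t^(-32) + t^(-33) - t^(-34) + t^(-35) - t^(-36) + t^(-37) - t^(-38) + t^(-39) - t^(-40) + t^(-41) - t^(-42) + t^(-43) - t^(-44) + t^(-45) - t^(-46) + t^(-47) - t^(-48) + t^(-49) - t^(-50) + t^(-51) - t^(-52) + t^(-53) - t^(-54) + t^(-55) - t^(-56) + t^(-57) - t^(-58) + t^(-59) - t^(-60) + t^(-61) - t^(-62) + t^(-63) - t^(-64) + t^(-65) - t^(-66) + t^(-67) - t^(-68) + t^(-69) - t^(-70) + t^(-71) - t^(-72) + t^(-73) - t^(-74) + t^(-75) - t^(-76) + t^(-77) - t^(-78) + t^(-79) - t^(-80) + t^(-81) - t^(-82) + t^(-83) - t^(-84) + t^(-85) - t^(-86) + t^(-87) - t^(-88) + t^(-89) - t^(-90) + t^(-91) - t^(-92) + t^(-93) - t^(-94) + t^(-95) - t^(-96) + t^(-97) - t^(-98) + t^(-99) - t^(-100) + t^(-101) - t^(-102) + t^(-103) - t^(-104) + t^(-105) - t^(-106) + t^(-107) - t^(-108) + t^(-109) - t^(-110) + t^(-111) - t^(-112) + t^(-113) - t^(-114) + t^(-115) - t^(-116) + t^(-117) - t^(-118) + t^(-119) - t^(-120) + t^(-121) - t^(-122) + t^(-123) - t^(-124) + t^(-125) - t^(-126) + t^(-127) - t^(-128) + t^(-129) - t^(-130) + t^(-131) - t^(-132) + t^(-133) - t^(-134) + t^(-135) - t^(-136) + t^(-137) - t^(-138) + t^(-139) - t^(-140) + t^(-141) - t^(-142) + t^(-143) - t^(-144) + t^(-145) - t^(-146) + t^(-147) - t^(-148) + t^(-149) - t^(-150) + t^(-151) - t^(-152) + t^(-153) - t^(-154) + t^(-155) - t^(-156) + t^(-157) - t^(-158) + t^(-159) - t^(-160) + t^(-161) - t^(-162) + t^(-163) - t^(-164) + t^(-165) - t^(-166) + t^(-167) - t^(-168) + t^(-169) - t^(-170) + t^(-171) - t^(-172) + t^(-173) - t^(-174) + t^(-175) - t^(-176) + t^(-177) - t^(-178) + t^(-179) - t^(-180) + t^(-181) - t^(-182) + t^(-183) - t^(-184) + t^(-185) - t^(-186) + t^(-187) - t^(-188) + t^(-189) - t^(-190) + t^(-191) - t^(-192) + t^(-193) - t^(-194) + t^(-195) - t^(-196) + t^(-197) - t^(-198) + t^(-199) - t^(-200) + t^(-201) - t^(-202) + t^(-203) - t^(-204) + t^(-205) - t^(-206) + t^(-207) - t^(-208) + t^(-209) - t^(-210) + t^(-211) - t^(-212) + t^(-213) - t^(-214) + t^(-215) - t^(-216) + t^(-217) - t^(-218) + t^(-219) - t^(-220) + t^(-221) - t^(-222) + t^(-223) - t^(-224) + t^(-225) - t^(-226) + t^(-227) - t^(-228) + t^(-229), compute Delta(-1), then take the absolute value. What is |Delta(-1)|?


Step 1: The polynomial has 459 terms with alternating signs, exponents from 229 down to -229.
Step 2: Substitute t = -1. The i-th term has coefficient (-1)^i and exponent (m-i),
  so its value is (-1)^i * (-1)^(m-i) = (-1)^m = -1 for every i.
Step 3: All 459 terms equal -1, so Delta(-1) = 459 * (-1) = -459
Step 4: |Delta(-1)| = 459

459
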